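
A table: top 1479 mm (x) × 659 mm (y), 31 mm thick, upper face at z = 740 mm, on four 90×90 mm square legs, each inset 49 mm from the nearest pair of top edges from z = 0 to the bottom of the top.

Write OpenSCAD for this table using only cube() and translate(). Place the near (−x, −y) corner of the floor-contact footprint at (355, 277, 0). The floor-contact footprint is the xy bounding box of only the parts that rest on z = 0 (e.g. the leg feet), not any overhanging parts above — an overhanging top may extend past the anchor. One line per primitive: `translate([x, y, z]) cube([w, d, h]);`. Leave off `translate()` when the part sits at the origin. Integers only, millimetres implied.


translate([306, 228, 709]) cube([1479, 659, 31]);
translate([355, 277, 0]) cube([90, 90, 709]);
translate([1646, 277, 0]) cube([90, 90, 709]);
translate([355, 748, 0]) cube([90, 90, 709]);
translate([1646, 748, 0]) cube([90, 90, 709]);


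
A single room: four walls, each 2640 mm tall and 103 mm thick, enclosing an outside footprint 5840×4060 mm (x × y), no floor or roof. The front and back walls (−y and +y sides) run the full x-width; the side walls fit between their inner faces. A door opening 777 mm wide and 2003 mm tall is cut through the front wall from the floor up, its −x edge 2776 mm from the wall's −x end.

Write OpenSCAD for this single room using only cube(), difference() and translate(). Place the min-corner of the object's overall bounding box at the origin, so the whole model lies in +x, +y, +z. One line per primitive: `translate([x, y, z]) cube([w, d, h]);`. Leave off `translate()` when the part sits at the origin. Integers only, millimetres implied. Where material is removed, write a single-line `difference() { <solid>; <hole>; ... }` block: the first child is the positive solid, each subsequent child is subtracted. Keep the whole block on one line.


difference() { cube([5840, 103, 2640]); translate([2776, 0, 0]) cube([777, 103, 2003]); }
translate([0, 3957, 0]) cube([5840, 103, 2640]);
translate([0, 103, 0]) cube([103, 3854, 2640]);
translate([5737, 103, 0]) cube([103, 3854, 2640]);


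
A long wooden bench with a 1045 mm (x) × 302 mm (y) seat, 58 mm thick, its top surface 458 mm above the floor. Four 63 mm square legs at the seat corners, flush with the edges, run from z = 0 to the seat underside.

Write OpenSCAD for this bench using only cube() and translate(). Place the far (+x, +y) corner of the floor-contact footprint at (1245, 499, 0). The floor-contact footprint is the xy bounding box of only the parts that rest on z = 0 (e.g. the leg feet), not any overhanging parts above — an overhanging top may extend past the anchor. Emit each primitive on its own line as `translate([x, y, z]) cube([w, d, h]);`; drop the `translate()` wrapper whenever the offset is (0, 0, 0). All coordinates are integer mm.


translate([200, 197, 400]) cube([1045, 302, 58]);
translate([200, 197, 0]) cube([63, 63, 400]);
translate([200, 436, 0]) cube([63, 63, 400]);
translate([1182, 197, 0]) cube([63, 63, 400]);
translate([1182, 436, 0]) cube([63, 63, 400]);


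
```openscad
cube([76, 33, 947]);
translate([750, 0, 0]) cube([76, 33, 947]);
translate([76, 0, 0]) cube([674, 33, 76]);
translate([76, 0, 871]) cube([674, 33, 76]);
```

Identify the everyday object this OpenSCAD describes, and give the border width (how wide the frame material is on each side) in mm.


A picture frame. The border width is 76 mm.

Four thin pieces enclosing a rectangular opening — a picture frame. The two full-height stiles are 947 mm tall; the top rail sits at z = 871 and is 76 mm tall, so the border above the opening is 947 − 871 = 76 mm, matching the stile x-width.


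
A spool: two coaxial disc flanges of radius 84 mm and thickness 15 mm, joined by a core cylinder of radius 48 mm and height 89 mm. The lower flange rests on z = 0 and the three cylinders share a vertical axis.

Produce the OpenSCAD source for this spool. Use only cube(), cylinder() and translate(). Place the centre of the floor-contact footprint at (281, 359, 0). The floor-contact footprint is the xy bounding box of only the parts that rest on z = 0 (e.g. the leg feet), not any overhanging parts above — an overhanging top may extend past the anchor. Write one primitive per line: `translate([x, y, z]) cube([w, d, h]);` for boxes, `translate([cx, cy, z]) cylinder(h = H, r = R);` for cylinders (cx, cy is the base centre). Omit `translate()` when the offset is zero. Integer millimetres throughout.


translate([281, 359, 0]) cylinder(h = 15, r = 84);
translate([281, 359, 15]) cylinder(h = 89, r = 48);
translate([281, 359, 104]) cylinder(h = 15, r = 84);


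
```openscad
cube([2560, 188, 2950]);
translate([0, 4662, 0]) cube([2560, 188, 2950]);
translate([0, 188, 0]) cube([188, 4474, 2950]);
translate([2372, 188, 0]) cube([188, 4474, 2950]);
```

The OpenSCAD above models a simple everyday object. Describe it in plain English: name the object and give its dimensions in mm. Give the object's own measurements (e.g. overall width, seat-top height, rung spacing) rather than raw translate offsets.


The wall frame of a small rectangular building: four walls, each 2950 mm tall and 188 mm thick, enclosing a footprint 2560 mm (x) by 4850 mm (y) outside-to-outside, with no floor or roof. The front and back walls (the −y and +y sides) span the full width; the two side walls fit between them.


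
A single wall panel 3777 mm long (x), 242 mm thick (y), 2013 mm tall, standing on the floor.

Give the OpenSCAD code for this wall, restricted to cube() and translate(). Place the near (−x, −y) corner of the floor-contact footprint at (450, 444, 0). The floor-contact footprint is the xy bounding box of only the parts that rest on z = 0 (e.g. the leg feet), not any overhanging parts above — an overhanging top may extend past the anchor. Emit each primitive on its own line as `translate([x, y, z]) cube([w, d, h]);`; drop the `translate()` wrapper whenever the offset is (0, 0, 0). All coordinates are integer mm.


translate([450, 444, 0]) cube([3777, 242, 2013]);


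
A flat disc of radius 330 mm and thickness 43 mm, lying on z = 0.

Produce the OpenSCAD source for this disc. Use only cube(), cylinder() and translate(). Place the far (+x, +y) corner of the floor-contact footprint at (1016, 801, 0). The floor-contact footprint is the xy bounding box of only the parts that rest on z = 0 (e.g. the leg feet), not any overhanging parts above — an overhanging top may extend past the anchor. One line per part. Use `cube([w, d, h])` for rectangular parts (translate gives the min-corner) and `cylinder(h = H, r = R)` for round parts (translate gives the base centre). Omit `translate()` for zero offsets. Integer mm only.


translate([686, 471, 0]) cylinder(h = 43, r = 330);


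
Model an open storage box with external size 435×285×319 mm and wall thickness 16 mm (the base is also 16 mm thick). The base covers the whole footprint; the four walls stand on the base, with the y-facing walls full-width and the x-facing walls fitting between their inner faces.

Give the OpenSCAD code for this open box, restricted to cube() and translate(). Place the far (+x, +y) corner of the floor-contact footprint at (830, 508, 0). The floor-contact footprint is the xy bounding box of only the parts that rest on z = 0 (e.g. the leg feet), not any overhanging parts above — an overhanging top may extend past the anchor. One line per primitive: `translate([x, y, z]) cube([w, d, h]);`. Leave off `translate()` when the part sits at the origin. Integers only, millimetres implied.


translate([395, 223, 0]) cube([435, 285, 16]);
translate([395, 223, 16]) cube([435, 16, 303]);
translate([395, 492, 16]) cube([435, 16, 303]);
translate([395, 239, 16]) cube([16, 253, 303]);
translate([814, 239, 16]) cube([16, 253, 303]);


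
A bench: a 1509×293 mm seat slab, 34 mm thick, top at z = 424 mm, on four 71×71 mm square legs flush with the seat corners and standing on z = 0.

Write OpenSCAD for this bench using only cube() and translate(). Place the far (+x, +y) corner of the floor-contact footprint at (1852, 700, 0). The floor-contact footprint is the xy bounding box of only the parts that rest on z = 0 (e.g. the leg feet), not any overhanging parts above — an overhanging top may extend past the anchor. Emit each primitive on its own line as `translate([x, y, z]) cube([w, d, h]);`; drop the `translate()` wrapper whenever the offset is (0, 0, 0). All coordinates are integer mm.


// leg_h = 424 − 34 = 390
translate([343, 407, 390]) cube([1509, 293, 34]);
translate([343, 407, 0]) cube([71, 71, 390]);
translate([343, 629, 0]) cube([71, 71, 390]);
translate([1781, 407, 0]) cube([71, 71, 390]);
translate([1781, 629, 0]) cube([71, 71, 390]);


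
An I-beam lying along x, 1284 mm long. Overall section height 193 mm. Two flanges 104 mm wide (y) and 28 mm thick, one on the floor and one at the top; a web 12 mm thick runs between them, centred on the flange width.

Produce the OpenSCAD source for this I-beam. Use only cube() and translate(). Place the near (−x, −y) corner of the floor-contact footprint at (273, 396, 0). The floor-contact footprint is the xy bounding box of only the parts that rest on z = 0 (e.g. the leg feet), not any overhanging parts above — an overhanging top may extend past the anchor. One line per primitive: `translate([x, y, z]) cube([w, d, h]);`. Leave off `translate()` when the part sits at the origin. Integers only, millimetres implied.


translate([273, 396, 0]) cube([1284, 104, 28]);
translate([273, 442, 28]) cube([1284, 12, 137]);
translate([273, 396, 165]) cube([1284, 104, 28]);


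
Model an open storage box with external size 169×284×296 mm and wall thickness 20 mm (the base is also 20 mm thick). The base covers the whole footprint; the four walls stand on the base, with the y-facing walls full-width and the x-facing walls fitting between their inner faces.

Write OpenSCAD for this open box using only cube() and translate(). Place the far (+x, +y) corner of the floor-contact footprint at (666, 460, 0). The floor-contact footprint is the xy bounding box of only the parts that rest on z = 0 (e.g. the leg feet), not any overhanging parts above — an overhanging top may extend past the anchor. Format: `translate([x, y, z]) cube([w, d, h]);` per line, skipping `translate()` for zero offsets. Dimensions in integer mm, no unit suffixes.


translate([497, 176, 0]) cube([169, 284, 20]);
translate([497, 176, 20]) cube([169, 20, 276]);
translate([497, 440, 20]) cube([169, 20, 276]);
translate([497, 196, 20]) cube([20, 244, 276]);
translate([646, 196, 20]) cube([20, 244, 276]);


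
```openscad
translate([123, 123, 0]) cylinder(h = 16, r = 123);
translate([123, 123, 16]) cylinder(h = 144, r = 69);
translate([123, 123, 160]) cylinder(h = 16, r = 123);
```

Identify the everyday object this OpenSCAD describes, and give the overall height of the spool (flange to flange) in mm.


A spool. The overall height is 176 mm.

Three coaxial cylinders, large–small–large — a spool. Two 16 mm flanges and a 144 mm core give 16 + 144 + 16 = 176 mm.


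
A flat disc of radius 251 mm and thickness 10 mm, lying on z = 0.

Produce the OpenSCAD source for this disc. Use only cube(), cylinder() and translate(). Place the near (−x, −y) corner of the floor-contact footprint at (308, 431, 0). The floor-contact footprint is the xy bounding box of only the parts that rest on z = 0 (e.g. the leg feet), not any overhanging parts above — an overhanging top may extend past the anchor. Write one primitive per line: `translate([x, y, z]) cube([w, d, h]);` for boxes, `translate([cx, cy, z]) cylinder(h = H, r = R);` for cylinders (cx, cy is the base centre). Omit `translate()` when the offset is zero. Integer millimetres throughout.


translate([559, 682, 0]) cylinder(h = 10, r = 251);


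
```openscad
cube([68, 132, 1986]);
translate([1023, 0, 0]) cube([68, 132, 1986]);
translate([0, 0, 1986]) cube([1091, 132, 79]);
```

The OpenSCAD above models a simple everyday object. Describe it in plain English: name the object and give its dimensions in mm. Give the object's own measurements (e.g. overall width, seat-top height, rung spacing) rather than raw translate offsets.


A door frame. The clear opening is 955 mm wide and 1986 mm high. Two 68 mm wide jambs, 132 mm deep, stand either side of the opening from the floor to the top of the opening. A 79 mm thick head sits across the top of both jambs, spanning the full outside width of the frame.


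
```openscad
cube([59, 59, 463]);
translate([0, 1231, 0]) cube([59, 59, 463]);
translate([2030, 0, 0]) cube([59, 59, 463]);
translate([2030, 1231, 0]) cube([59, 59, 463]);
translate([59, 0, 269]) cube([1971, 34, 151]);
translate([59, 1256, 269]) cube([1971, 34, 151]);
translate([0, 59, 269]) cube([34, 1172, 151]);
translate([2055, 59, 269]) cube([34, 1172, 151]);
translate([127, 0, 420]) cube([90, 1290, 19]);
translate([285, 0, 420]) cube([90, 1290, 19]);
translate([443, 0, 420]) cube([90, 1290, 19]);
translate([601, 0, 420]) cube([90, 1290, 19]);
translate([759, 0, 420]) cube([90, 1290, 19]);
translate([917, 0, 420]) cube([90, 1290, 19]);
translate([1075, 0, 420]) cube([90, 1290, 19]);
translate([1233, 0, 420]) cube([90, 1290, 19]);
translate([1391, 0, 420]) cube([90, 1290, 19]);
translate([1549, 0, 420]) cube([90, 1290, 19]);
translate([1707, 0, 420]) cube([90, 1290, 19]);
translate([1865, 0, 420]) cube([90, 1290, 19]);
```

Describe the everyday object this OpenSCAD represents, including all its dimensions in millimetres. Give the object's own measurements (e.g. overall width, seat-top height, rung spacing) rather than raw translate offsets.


A bed frame 2089 mm long (x) by 1290 mm wide (y). Four 59×59 mm corner posts, 463 mm tall, at the corners of the footprint. Four rails of 34 mm thickness and 151 mm height run between adjacent posts with their undersides at z = 269 mm, their outer faces flush with the outside of the frame (the two x-running rails run between the posts' inner faces; the two y-running rails run between the posts' inner faces). 12 slats, each 90 mm wide (x) and 19 mm thick, lie across the top of the two x-running rails, running the full 1290 mm width of the frame in y; along x they sit between the end posts with a 68 mm gap after the −x posts and between neighbouring slats, leaving 75 mm before the +x posts.


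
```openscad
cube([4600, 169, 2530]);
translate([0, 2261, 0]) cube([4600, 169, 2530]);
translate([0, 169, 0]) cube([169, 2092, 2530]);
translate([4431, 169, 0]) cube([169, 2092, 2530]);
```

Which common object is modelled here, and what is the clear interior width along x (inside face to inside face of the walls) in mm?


A house (or room) frame. The interior width is 4262 mm.

Four 2530 mm walls enclosing a rectangle with no floor or roof — a room or house frame. Outside width is 4600 mm and wall thickness is 169 mm, so the interior width is 4600 − 2 × 169 = 4262 mm.


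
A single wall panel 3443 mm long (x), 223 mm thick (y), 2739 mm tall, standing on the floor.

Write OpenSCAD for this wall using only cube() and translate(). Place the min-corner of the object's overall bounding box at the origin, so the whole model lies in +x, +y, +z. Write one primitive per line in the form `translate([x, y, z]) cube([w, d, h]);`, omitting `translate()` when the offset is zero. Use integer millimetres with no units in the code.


cube([3443, 223, 2739]);


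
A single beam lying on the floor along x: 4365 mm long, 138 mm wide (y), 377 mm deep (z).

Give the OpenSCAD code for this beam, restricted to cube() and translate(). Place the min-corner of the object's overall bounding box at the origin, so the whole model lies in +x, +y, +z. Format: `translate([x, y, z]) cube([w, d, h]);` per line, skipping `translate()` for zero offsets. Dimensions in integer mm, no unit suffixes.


cube([4365, 138, 377]);


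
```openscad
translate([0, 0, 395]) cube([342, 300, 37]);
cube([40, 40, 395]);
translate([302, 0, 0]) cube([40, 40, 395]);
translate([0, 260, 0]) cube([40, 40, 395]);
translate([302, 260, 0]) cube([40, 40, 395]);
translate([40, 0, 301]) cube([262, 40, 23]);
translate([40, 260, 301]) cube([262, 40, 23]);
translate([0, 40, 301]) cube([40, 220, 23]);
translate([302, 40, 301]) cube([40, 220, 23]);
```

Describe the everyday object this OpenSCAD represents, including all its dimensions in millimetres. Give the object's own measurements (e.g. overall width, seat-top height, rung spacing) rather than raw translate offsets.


A four-legged stool. The seat is a 342×300×37 mm slab whose top surface is at z = 432 mm; four square legs, each 40×40 mm in cross-section, run from the floor (z = 0) to the underside of the seat, each flush with a corner of the seat. Four stretchers, 40 mm wide and 23 mm tall, connect adjacent legs with their undersides at z = 301 mm, each running between the inner faces of the legs it joins and aligned with the legs' outer faces on the other axis.


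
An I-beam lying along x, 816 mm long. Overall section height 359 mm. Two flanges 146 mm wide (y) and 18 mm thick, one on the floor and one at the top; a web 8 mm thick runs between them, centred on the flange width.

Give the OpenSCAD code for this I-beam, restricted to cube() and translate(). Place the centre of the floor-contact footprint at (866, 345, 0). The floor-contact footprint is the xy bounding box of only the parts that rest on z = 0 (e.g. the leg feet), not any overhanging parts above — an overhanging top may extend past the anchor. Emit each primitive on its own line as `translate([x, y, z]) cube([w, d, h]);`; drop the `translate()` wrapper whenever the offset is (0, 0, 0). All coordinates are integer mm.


translate([458, 272, 0]) cube([816, 146, 18]);
translate([458, 341, 18]) cube([816, 8, 323]);
translate([458, 272, 341]) cube([816, 146, 18]);


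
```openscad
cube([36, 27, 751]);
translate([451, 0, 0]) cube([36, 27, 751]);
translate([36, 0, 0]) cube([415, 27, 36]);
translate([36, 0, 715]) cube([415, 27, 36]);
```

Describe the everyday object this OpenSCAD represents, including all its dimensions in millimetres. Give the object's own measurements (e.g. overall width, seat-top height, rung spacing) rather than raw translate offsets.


A rectangular picture frame lying in the x–z plane (depth along y). The opening is 415 mm wide (x) by 679 mm tall (z), surrounded by a border 36 mm wide on all four sides. The frame is 27 mm deep and is made of two full-height vertical stiles with two horizontal rails fitted between them.


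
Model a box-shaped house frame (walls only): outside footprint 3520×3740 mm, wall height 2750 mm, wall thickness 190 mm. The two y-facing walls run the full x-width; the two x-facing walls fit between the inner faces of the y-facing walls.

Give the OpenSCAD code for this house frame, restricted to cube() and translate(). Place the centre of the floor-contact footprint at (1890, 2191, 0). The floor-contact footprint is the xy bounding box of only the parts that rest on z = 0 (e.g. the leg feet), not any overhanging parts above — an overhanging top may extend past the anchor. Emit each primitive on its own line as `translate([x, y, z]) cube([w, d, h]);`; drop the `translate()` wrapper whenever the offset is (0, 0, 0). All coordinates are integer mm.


translate([130, 321, 0]) cube([3520, 190, 2750]);
translate([130, 3871, 0]) cube([3520, 190, 2750]);
translate([130, 511, 0]) cube([190, 3360, 2750]);
translate([3460, 511, 0]) cube([190, 3360, 2750]);


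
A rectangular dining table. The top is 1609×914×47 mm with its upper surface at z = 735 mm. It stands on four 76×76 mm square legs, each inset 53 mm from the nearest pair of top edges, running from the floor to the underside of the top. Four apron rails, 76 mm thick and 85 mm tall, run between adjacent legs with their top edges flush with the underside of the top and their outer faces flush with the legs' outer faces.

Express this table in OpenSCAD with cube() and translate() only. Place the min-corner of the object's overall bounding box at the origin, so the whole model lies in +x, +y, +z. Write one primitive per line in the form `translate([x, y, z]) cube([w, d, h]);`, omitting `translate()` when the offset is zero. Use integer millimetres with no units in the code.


translate([0, 0, 688]) cube([1609, 914, 47]);
translate([53, 53, 0]) cube([76, 76, 688]);
translate([1480, 53, 0]) cube([76, 76, 688]);
translate([53, 785, 0]) cube([76, 76, 688]);
translate([1480, 785, 0]) cube([76, 76, 688]);
translate([129, 53, 603]) cube([1351, 76, 85]);
translate([129, 785, 603]) cube([1351, 76, 85]);
translate([53, 129, 603]) cube([76, 656, 85]);
translate([1480, 129, 603]) cube([76, 656, 85]);


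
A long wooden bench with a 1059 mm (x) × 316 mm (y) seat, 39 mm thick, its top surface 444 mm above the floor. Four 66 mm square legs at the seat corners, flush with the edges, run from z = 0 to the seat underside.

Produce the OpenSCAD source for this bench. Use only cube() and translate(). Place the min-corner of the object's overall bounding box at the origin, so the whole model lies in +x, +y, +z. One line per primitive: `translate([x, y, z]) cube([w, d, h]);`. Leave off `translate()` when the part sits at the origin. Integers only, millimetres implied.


translate([0, 0, 405]) cube([1059, 316, 39]);
cube([66, 66, 405]);
translate([0, 250, 0]) cube([66, 66, 405]);
translate([993, 0, 0]) cube([66, 66, 405]);
translate([993, 250, 0]) cube([66, 66, 405]);


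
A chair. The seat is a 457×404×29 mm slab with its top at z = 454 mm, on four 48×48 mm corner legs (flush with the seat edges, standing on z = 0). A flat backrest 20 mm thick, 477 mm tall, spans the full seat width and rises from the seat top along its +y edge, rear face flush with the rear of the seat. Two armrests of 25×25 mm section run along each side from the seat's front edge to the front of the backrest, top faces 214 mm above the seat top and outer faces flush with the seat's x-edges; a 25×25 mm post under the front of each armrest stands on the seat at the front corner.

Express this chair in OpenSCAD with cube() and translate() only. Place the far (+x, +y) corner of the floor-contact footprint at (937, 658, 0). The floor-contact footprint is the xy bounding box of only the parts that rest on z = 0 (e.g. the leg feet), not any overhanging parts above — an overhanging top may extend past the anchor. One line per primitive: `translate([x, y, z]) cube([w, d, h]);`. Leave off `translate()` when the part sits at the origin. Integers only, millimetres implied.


translate([480, 254, 425]) cube([457, 404, 29]);
translate([480, 254, 0]) cube([48, 48, 425]);
translate([889, 254, 0]) cube([48, 48, 425]);
translate([480, 610, 0]) cube([48, 48, 425]);
translate([889, 610, 0]) cube([48, 48, 425]);
translate([480, 638, 454]) cube([457, 20, 477]);
translate([480, 254, 643]) cube([25, 384, 25]);
translate([912, 254, 643]) cube([25, 384, 25]);
translate([480, 254, 454]) cube([25, 25, 189]);
translate([912, 254, 454]) cube([25, 25, 189]);


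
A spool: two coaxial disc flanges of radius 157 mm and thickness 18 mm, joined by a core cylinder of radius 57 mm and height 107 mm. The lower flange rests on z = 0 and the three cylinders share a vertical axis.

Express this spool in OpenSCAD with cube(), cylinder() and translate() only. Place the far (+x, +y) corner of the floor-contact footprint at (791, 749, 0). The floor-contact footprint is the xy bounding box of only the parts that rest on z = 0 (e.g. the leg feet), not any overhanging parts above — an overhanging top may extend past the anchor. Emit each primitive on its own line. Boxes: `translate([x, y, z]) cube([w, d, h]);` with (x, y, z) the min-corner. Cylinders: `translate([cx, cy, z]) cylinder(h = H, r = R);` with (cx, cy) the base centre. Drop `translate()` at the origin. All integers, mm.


translate([634, 592, 0]) cylinder(h = 18, r = 157);
translate([634, 592, 18]) cylinder(h = 107, r = 57);
translate([634, 592, 125]) cylinder(h = 18, r = 157);


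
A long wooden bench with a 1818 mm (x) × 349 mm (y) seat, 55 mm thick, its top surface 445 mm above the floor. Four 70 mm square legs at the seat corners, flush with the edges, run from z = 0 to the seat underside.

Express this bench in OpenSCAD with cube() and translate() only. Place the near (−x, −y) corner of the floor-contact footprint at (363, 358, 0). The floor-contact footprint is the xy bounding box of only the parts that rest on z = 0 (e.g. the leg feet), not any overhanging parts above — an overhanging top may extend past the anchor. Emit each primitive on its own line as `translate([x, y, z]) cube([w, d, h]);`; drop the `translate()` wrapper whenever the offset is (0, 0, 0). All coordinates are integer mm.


translate([363, 358, 390]) cube([1818, 349, 55]);
translate([363, 358, 0]) cube([70, 70, 390]);
translate([363, 637, 0]) cube([70, 70, 390]);
translate([2111, 358, 0]) cube([70, 70, 390]);
translate([2111, 637, 0]) cube([70, 70, 390]);


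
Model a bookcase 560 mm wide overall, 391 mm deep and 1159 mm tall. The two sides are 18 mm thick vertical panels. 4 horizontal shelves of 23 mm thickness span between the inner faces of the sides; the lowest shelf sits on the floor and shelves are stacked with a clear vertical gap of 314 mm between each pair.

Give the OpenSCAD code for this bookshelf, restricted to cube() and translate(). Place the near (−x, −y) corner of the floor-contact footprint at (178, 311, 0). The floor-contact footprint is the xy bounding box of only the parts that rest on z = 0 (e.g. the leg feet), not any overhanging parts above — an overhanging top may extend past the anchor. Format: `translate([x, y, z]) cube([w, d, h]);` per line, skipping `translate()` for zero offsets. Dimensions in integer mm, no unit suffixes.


translate([178, 311, 0]) cube([18, 391, 1159]);
translate([720, 311, 0]) cube([18, 391, 1159]);
translate([196, 311, 0]) cube([524, 391, 23]);
translate([196, 311, 337]) cube([524, 391, 23]);
translate([196, 311, 674]) cube([524, 391, 23]);
translate([196, 311, 1011]) cube([524, 391, 23]);


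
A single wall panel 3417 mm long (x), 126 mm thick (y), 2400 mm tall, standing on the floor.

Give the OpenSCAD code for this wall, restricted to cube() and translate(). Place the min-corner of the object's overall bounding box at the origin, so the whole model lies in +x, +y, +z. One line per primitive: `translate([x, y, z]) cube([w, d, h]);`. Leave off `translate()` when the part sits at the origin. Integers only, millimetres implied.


cube([3417, 126, 2400]);


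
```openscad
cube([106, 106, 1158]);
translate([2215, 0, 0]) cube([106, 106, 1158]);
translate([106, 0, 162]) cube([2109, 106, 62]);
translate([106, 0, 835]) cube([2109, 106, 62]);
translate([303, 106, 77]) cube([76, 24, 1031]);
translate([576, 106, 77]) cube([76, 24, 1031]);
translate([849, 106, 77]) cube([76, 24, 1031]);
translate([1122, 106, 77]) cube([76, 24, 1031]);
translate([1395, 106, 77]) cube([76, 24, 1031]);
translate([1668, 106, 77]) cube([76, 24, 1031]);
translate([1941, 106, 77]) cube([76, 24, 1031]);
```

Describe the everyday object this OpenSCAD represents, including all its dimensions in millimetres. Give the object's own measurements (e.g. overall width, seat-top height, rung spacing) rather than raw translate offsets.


A fence section. Two 106×106 mm posts, 1158 mm tall, stand on the floor with a clear span of 2109 mm between their inner faces. Two horizontal rails of 106×62 mm section span the gap between the posts with their undersides at z = 162 mm and z = 835 mm, flush with the posts' −y face. 7 pickets, each 76 mm wide, 24 mm thick and 1031 mm tall, are fixed to the +y face of the rails with their bottoms at z = 77 mm, spaced across the span with a 197 mm gap after the −x post and between neighbouring pickets, with 198 mm left before the +x post.


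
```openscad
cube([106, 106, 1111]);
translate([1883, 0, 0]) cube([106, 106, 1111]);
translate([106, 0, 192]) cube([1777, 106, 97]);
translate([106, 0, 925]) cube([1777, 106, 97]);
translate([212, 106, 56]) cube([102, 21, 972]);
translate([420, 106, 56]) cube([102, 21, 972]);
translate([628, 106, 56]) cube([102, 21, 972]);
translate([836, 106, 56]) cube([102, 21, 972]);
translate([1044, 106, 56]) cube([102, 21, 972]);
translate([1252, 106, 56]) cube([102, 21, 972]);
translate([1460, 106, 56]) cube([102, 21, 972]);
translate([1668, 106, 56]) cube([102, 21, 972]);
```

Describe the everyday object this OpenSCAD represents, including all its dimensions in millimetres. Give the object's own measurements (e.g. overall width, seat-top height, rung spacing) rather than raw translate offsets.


A fence section. Two 106×106 mm posts, 1111 mm tall, stand on the floor with a clear span of 1777 mm between their inner faces. Two horizontal rails of 106×97 mm section span the gap between the posts with their undersides at z = 192 mm and z = 925 mm, flush with the posts' −y face. 8 pickets, each 102 mm wide, 21 mm thick and 972 mm tall, are fixed to the +y face of the rails with their bottoms at z = 56 mm, spaced across the span with a 106 mm gap after the −x post and between neighbouring pickets, with 113 mm left before the +x post.


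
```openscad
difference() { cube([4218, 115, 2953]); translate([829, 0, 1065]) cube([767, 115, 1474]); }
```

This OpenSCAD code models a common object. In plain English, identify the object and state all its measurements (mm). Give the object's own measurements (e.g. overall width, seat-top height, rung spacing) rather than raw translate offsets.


A wall 4218 mm long (x), 115 mm thick (y), 2953 mm tall, with a rectangular window opening cut through it. The opening is 767 mm wide and 1474 mm tall; its sill is at z = 1065 mm and its near (−x) edge is 829 mm from the wall's −x end. The opening passes through the full wall thickness.


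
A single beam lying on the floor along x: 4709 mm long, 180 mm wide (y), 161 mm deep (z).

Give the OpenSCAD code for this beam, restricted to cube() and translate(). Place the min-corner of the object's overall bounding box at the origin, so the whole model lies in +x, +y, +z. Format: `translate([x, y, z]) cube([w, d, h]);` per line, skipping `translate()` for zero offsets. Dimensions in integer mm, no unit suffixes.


cube([4709, 180, 161]);


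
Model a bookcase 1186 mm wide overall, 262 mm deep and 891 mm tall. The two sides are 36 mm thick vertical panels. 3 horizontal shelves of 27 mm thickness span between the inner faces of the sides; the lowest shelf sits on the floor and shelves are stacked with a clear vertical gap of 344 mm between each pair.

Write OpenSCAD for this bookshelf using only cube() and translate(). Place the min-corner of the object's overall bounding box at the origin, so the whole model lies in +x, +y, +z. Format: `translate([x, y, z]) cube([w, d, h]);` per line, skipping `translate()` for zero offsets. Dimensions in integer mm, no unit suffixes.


cube([36, 262, 891]);
translate([1150, 0, 0]) cube([36, 262, 891]);
translate([36, 0, 0]) cube([1114, 262, 27]);
translate([36, 0, 371]) cube([1114, 262, 27]);
translate([36, 0, 742]) cube([1114, 262, 27]);


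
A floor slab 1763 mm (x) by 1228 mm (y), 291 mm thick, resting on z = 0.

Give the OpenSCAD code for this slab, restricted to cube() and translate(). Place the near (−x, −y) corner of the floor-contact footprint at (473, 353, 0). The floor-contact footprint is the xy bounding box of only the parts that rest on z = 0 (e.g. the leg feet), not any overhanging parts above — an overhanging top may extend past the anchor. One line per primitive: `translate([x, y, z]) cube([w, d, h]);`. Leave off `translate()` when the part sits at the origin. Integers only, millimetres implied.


translate([473, 353, 0]) cube([1763, 1228, 291]);


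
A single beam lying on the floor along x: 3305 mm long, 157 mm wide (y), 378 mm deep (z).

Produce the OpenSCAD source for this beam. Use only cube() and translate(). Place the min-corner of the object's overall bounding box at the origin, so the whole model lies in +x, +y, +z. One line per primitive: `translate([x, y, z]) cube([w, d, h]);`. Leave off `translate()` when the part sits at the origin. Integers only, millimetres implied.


cube([3305, 157, 378]);


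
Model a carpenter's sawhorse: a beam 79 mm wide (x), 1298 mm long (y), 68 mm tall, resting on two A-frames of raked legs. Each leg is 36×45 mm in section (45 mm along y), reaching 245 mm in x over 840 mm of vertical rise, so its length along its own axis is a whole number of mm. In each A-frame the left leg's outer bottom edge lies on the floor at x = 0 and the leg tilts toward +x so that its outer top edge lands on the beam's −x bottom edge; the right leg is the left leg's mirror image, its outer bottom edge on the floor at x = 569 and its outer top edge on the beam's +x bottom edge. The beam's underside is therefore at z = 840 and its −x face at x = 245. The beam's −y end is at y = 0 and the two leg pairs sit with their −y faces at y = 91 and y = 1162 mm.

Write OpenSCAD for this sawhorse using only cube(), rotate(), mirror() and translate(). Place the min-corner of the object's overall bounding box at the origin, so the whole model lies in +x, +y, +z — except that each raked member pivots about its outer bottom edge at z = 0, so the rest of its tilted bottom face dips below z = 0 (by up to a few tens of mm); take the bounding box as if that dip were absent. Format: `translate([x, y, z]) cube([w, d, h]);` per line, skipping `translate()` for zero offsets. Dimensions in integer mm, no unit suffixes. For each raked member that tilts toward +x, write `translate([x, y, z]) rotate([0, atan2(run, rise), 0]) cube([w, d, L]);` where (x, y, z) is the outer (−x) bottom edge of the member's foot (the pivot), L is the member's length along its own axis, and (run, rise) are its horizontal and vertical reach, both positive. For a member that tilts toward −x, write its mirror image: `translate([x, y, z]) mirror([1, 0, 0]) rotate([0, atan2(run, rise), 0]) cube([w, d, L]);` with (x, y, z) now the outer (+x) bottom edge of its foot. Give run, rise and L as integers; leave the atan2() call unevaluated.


translate([245, 0, 840]) cube([79, 1298, 68]);
translate([0, 91, 0]) rotate([0, atan2(245, 840), 0]) cube([36, 45, 875]);
translate([569, 91, 0]) mirror([1, 0, 0]) rotate([0, atan2(245, 840), 0]) cube([36, 45, 875]);
translate([0, 1162, 0]) rotate([0, atan2(245, 840), 0]) cube([36, 45, 875]);
translate([569, 1162, 0]) mirror([1, 0, 0]) rotate([0, atan2(245, 840), 0]) cube([36, 45, 875]);


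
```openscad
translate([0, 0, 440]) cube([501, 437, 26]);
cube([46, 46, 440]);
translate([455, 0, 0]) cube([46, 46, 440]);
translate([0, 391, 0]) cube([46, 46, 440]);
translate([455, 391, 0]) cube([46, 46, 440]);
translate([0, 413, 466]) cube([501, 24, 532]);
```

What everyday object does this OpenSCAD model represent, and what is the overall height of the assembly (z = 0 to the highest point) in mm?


A chair. The overall height is 998 mm.

A slab on four corner posts with a tall panel at the back — a chair. The seat slab sits at z = 440 with thickness 26, and the 532 mm backrest starts at the seat top, so the overall height is 440 + 26 + 532 = 998 mm.


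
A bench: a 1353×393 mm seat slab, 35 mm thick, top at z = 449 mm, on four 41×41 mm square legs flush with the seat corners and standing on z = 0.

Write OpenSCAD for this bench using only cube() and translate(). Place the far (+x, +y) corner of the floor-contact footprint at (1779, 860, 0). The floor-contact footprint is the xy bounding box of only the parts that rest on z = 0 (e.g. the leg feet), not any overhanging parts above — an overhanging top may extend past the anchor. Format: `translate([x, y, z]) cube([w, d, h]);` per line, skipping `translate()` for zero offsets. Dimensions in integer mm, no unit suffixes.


// leg_h = 449 − 35 = 414
translate([426, 467, 414]) cube([1353, 393, 35]);
translate([426, 467, 0]) cube([41, 41, 414]);
translate([426, 819, 0]) cube([41, 41, 414]);
translate([1738, 467, 0]) cube([41, 41, 414]);
translate([1738, 819, 0]) cube([41, 41, 414]);


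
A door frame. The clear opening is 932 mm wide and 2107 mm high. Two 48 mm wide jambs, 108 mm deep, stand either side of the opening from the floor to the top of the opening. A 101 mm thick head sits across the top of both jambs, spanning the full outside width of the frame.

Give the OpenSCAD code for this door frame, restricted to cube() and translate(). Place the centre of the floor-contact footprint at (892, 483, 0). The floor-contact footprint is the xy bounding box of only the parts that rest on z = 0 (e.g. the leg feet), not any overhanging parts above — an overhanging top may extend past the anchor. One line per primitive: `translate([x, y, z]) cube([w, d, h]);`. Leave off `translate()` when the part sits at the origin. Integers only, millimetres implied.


translate([378, 429, 0]) cube([48, 108, 2107]);
translate([1358, 429, 0]) cube([48, 108, 2107]);
translate([378, 429, 2107]) cube([1028, 108, 101]);


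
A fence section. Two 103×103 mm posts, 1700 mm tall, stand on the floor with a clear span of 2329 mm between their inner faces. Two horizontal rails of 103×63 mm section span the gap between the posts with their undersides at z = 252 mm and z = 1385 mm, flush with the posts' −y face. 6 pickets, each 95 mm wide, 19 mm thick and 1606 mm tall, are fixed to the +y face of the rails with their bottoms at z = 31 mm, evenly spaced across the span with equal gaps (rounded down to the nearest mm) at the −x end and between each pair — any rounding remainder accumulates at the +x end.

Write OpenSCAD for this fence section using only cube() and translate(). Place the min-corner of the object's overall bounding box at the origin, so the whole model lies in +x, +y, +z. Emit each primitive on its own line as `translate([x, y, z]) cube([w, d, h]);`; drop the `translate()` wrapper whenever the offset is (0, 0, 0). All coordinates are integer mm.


cube([103, 103, 1700]);
translate([2432, 0, 0]) cube([103, 103, 1700]);
translate([103, 0, 252]) cube([2329, 103, 63]);
translate([103, 0, 1385]) cube([2329, 103, 63]);
translate([354, 103, 31]) cube([95, 19, 1606]);
translate([700, 103, 31]) cube([95, 19, 1606]);
translate([1046, 103, 31]) cube([95, 19, 1606]);
translate([1392, 103, 31]) cube([95, 19, 1606]);
translate([1738, 103, 31]) cube([95, 19, 1606]);
translate([2084, 103, 31]) cube([95, 19, 1606]);


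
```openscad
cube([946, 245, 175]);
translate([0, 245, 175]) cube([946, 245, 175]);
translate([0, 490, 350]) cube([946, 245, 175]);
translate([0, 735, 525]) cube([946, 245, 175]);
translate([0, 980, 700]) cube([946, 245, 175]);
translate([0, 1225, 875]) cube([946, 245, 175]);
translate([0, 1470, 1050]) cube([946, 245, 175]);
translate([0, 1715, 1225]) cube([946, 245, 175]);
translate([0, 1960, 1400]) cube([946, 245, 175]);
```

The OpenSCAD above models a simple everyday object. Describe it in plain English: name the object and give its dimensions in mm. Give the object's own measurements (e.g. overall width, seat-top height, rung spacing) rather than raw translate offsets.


A straight staircase of 9 solid steps. Each step is 946 mm wide (x), 245 mm deep (y, the going) and 175 mm tall (the rise). The first step rests on the floor; each subsequent step sits one going further in +y and one rise higher in +z, directly behind and above the previous step with no overlap.


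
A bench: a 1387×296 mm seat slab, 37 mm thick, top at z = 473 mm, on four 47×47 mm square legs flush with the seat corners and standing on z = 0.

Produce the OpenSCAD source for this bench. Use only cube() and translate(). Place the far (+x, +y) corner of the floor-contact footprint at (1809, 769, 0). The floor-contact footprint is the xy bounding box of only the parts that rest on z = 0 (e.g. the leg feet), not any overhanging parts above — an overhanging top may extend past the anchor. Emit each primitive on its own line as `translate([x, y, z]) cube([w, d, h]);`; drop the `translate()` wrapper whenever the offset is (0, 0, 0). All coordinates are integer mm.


translate([422, 473, 436]) cube([1387, 296, 37]);
translate([422, 473, 0]) cube([47, 47, 436]);
translate([422, 722, 0]) cube([47, 47, 436]);
translate([1762, 473, 0]) cube([47, 47, 436]);
translate([1762, 722, 0]) cube([47, 47, 436]);
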